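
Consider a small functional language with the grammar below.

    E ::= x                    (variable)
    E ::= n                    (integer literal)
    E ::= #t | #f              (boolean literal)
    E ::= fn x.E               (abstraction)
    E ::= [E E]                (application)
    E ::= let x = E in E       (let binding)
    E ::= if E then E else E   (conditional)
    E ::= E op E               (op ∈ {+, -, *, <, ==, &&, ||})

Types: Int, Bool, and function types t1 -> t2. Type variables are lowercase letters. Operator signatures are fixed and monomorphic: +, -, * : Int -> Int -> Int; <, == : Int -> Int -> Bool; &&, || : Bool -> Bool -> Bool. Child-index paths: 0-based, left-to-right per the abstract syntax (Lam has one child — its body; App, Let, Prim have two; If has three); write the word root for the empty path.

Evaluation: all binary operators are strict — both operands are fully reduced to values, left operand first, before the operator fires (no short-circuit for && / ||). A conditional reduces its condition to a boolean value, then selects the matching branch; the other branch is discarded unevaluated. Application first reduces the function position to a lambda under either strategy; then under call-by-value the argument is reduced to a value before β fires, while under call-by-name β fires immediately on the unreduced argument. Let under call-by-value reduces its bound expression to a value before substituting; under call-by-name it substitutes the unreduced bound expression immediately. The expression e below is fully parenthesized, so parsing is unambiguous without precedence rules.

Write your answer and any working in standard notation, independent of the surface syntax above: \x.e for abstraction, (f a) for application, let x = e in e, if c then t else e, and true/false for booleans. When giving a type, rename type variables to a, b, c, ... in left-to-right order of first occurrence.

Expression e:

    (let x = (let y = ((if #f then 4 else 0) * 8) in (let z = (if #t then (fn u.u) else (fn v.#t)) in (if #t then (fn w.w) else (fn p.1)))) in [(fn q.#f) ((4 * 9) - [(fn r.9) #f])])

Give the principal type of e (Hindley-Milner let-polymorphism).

Trace:
  unify Bool ~ Bool
  unify Int ~ Int
  unify Int ~ Int
  unify Int ~ Int
let y : Int
  unify Bool ~ Bool
u : a
\u._ : a -> a
\v._ : b -> Bool
  unify a -> a ~ b -> Bool
  unify a ~ b
  unify b ~ Bool
let z : Bool -> Bool
  unify Bool ~ Bool
w : c
\w._ : c -> c
\p._ : d -> Int
  unify c -> c ~ d -> Int
  unify c ~ d
  unify d ~ Int
let x : Int -> Int
\q._ : e -> Bool
  unify Int ~ Int
  unify Int ~ Int
  unify Int ~ Int
\r._ : f -> Int
  unify f -> Int ~ Bool -> g
  unify f ~ Bool
  unify Int ~ g
_ _ : Int
  unify Int ~ Int
  unify e -> Bool ~ Int -> h
  unify e ~ Int
  unify Bool ~ h
_ _ : Bool

Answer: Bool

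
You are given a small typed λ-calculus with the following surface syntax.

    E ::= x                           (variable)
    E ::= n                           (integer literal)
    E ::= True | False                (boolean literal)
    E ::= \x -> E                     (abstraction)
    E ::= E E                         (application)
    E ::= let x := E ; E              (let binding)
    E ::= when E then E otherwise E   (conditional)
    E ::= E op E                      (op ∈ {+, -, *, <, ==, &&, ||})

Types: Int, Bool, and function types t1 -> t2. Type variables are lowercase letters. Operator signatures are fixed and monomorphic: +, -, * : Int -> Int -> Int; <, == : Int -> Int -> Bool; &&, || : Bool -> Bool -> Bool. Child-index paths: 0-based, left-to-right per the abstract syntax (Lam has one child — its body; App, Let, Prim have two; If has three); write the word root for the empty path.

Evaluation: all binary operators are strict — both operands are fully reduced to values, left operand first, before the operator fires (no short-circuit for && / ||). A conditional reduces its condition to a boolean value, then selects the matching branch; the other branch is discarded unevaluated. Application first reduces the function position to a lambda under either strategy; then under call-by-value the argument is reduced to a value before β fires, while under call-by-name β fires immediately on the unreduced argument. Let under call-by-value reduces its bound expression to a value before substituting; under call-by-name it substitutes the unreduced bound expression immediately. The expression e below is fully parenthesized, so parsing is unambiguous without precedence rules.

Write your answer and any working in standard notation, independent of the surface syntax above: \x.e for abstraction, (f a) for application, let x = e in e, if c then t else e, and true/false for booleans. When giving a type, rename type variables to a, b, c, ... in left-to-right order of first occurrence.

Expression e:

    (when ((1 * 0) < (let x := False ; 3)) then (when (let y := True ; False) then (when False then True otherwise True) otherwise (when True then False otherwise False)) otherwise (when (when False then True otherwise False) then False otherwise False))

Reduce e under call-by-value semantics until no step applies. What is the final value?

Answer: false

Derivation:
step 0: (if ((1 * 0) < (let x = false in 3)) then (if (let y = true in false) then (if false then true else true) else (if true then false else false)) else (if (if false then true else false) then false else false))
step 1: [delta@0.0] (if (0 < (let x = false in 3)) then (if (let y = true in false) then (if false then true else true) else (if true then false else false)) else (if (if false then true else false) then false else false))
step 2: [let@0.1] (if (0 < 3) then (if (let y = true in false) then (if false then true else true) else (if true then false else false)) else (if (if false then true else false) then false else false))
step 3: [delta@0] (if true then (if (let y = true in false) then (if false then true else true) else (if true then false else false)) else (if (if false then true else false) then false else false))
step 4: [if@root] (if (let y = true in false) then (if false then true else true) else (if true then false else false))
step 5: [let@0] (if false then (if false then true else true) else (if true then false else false))
step 6: [if@root] (if true then false else false)
step 7: [if@root] false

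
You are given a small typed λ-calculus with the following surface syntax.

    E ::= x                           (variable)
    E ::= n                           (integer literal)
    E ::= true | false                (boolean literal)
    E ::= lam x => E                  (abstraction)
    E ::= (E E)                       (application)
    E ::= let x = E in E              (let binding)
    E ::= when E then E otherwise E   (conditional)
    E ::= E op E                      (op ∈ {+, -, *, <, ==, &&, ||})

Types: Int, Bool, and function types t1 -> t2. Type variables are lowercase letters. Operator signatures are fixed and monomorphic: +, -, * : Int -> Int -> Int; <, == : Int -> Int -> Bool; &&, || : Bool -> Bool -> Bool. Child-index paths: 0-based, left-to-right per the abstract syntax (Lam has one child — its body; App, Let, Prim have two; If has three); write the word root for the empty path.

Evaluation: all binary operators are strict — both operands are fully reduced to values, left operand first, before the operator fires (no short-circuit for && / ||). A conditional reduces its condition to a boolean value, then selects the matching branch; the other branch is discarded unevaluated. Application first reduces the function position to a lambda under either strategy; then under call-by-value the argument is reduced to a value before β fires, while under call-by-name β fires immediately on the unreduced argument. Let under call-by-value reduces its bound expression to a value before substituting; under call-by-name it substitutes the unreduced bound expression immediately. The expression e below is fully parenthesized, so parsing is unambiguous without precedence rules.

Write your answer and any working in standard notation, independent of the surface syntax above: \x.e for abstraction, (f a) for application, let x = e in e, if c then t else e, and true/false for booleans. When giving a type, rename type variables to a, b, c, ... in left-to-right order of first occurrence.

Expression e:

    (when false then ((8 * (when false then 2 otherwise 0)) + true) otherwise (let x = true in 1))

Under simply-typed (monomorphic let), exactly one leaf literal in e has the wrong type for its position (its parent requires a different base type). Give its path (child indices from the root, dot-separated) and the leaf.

Answer: 1.1 : true

Derivation:
  unify Bool ~ Bool
  unify Int ~ Int
  unify Bool ~ Bool
  unify Int ~ Int
  unify Int ~ Int
  unify Int ~ Int
  unify Bool ~ Int
  FAIL: mismatch Bool ~ Int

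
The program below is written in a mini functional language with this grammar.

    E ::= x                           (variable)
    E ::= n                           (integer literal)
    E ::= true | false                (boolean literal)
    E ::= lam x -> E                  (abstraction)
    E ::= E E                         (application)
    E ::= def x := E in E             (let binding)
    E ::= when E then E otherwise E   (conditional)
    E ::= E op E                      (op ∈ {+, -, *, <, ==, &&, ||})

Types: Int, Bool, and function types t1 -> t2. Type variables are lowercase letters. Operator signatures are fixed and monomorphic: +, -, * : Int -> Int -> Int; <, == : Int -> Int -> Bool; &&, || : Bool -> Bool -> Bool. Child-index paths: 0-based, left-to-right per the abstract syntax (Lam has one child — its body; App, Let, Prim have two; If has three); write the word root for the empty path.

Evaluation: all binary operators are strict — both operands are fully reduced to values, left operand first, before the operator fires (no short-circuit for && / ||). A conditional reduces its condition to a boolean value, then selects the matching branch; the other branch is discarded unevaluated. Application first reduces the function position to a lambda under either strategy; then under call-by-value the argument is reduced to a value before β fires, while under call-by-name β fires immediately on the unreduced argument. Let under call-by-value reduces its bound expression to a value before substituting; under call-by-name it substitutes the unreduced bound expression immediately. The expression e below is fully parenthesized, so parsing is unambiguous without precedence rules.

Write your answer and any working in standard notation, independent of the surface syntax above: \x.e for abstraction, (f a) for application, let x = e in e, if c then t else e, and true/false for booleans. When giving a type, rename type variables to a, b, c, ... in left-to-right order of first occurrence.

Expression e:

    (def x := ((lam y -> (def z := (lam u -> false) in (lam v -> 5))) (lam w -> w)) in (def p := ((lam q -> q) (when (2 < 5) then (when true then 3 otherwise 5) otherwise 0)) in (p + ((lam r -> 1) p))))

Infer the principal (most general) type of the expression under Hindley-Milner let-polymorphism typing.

Working:
\u._ : b -> Bool
let z : forall. b -> Bool
\v._ : c -> Int
\y._ : a -> c -> Int
w : d
\w._ : d -> d
  unify a -> c -> Int ~ (d -> d) -> e
  unify a ~ d -> d
  unify c -> Int ~ e
_ _ : c -> Int
let x : forall. c -> Int
q : f
\q._ : f -> f
  unify Int ~ Int
  unify Int ~ Int
  unify Bool ~ Bool
  unify Bool ~ Bool
  unify Int ~ Int
  unify Int ~ Int
  unify f -> f ~ Int -> g
  unify f ~ Int
  unify Int ~ g
_ _ : Int
let p : Int
p : Int
  unify Int ~ Int
\r._ : h -> Int
p : Int
  unify h -> Int ~ Int -> i
  unify h ~ Int
  unify Int ~ i
_ _ : Int
  unify Int ~ Int

Answer: Int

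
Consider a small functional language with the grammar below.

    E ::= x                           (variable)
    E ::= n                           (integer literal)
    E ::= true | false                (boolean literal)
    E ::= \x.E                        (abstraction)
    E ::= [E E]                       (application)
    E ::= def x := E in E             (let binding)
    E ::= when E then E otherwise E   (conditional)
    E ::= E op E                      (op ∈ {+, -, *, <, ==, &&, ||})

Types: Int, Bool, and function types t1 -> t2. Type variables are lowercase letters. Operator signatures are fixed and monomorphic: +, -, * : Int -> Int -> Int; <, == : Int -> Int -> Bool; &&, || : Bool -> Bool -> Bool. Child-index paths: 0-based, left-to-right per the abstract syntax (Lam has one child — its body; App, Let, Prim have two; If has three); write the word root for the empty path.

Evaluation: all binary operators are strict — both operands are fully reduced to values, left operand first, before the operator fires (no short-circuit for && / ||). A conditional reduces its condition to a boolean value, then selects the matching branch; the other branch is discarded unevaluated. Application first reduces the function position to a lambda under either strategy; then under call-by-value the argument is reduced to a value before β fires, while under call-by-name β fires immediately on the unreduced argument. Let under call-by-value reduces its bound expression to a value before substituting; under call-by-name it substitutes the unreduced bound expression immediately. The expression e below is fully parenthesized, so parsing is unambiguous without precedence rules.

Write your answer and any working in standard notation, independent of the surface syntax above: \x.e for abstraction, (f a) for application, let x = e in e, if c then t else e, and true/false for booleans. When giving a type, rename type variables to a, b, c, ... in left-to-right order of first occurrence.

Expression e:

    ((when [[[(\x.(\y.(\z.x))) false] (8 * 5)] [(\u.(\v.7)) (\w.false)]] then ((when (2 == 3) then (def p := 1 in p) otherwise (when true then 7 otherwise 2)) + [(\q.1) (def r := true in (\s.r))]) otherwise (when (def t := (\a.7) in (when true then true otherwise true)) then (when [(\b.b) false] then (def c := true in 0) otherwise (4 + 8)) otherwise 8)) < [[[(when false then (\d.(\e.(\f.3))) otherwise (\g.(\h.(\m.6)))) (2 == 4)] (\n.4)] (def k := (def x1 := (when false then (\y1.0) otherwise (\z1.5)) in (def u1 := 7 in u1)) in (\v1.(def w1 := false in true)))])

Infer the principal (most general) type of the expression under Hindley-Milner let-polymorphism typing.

Trace:
x : a
\z._ : c -> a
\y._ : b -> c -> a
\x._ : a -> b -> c -> a
  unify a -> b -> c -> a ~ Bool -> d
  unify a ~ Bool
  unify b -> c -> Bool ~ d
_ _ : b -> c -> Bool
  unify Int ~ Int
  unify Int ~ Int
  unify b -> c -> Bool ~ Int -> e
  unify b ~ Int
  unify c -> Bool ~ e
_ _ : c -> Bool
\v._ : g -> Int
\u._ : f -> g -> Int
\w._ : h -> Bool
  unify f -> g -> Int ~ (h -> Bool) -> i
  unify f ~ h -> Bool
  unify g -> Int ~ i
_ _ : g -> Int
  unify c -> Bool ~ (g -> Int) -> j
  unify c ~ g -> Int
  unify Bool ~ j
_ _ : Bool
  unify Bool ~ Bool
  unify Int ~ Int
  unify Int ~ Int
  unify Bool ~ Bool
let p : Int
p : Int
  unify Bool ~ Bool
  unify Int ~ Int
  unify Int ~ Int
  unify Int ~ Int
\q._ : k -> Int
let r : Bool
r : Bool
\s._ : l -> Bool
  unify k -> Int ~ (l -> Bool) -> m
  unify k ~ l -> Bool
  unify Int ~ m
_ _ : Int
  unify Int ~ Int
\a._ : n -> Int
let t : forall. n -> Int
  unify Bool ~ Bool
  unify Bool ~ Bool
  unify Bool ~ Bool
b : o
\b._ : o -> o
  unify o -> o ~ Bool -> p
  unify o ~ Bool
  unify Bool ~ p
_ _ : Bool
  unify Bool ~ Bool
let c : Bool
  unify Int ~ Int
  unify Int ~ Int
  unify Int ~ Int
  unify Int ~ Int
  unify Int ~ Int
  unify Int ~ Int
  unify Bool ~ Bool
\f._ : s -> Int
\e._ : r -> s -> Int
\d._ : q -> r -> s -> Int
\m._ : v -> Int
\h._ : u -> v -> Int
\g._ : t -> u -> v -> Int
  unify q -> r -> s -> Int ~ t -> u -> v -> Int
  unify q ~ t
  unify r -> s -> Int ~ u -> v -> Int
  unify r ~ u
  unify s -> Int ~ v -> Int
  unify s ~ v
  unify Int ~ Int
  unify Int ~ Int
  unify Int ~ Int
  unify t -> u -> v -> Int ~ Bool -> w
  unify t ~ Bool
  unify u -> v -> Int ~ w
_ _ : u -> v -> Int
\n._ : x -> Int
  unify u -> v -> Int ~ (x -> Int) -> y
  unify u ~ x -> Int
  unify v -> Int ~ y
_ _ : v -> Int
  unify Bool ~ Bool
\y1._ : z -> Int
\z1._ : t26 -> Int
  unify z -> Int ~ t26 -> Int
  unify z ~ t26
  unify Int ~ Int
let x1 : forall. t26 -> Int
let u1 : Int
u1 : Int
let k : Int
let w1 : Bool
\v1._ : t27 -> Bool
  unify v -> Int ~ (t27 -> Bool) -> t28
  unify v ~ t27 -> Bool
  unify Int ~ t28
_ _ : Int
  unify Int ~ Int

Answer: Bool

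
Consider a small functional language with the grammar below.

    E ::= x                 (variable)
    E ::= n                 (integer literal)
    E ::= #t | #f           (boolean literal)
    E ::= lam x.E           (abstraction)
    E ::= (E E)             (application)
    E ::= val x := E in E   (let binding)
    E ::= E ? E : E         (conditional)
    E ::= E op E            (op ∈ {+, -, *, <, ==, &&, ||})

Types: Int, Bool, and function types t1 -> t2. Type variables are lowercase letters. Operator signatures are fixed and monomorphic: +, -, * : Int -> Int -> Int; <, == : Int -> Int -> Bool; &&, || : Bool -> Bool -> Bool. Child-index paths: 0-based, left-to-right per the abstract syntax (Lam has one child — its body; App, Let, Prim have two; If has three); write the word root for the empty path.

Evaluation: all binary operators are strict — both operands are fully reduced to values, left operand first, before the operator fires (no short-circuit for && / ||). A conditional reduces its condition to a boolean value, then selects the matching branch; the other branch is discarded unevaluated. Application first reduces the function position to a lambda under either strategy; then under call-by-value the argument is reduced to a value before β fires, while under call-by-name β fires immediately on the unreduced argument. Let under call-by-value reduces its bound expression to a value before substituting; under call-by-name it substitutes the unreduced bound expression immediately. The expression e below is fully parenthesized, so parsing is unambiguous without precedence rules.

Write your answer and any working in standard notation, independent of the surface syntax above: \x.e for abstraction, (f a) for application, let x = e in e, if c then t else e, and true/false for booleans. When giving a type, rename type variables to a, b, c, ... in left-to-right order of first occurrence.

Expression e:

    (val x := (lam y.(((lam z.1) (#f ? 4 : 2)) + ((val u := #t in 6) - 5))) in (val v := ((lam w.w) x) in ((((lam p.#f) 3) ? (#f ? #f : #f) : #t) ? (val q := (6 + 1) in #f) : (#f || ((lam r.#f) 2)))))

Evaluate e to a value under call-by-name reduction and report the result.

Answer: false

Derivation:
step 0: (let x = (\y.(((\z.1) (if false then 4 else 2)) + ((let u = true in 6) - 5))) in (let v = ((\w.w) x) in (if (if ((\p.false) 3) then (if false then false else false) else true) then (let q = (6 + 1) in false) else (false || ((\r.false) 2)))))
step 1: [let@root] (let v = ((\w.w) (\y.(((\z.1) (if false then 4 else 2)) + ((let u = true in 6) - 5)))) in (if (if ((\p.false) 3) then (if false then false else false) else true) then (let q = (6 + 1) in false) else (false || ((\r.false) 2))))
step 2: [let@root] (if (if ((\p.false) 3) then (if false then false else false) else true) then (let q = (6 + 1) in false) else (false || ((\r.false) 2)))
step 3: [beta@0.0] (if (if false then (if false then false else false) else true) then (let q = (6 + 1) in false) else (false || ((\r.false) 2)))
step 4: [if@0] (if true then (let q = (6 + 1) in false) else (false || ((\r.false) 2)))
step 5: [if@root] (let q = (6 + 1) in false)
step 6: [let@root] false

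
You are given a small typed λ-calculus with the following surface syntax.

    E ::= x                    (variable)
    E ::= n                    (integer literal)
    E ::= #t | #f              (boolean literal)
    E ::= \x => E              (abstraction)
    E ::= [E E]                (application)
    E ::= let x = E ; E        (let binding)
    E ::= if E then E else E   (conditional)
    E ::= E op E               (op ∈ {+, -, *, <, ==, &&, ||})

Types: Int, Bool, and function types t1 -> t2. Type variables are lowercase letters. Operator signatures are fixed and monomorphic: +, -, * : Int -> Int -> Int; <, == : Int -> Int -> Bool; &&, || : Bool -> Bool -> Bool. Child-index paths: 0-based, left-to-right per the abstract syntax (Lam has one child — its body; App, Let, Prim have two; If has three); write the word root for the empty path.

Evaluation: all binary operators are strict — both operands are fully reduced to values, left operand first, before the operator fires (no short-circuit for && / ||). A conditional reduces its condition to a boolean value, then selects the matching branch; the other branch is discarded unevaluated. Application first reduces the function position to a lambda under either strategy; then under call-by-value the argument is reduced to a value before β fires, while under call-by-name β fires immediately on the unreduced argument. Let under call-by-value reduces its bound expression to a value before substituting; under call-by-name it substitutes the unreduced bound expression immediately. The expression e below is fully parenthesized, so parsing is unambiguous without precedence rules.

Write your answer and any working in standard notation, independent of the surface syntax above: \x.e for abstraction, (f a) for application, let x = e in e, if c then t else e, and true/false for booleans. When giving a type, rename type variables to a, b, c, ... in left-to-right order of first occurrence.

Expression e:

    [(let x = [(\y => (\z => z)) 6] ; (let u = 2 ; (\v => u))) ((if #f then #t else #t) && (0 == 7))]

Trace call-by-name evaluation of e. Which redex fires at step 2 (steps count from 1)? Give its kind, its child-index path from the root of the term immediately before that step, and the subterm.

Trace:
step 0: ((let x = ((\y.(\z.z)) 6) in (let u = 2 in (\v.u))) ((if false then true else true) && (0 == 7)))
step 1: [let@0] ((let u = 2 in (\v.u)) ((if false then true else true) && (0 == 7)))
step 2: [let@0] ((\v.2) ((if false then true else true) && (0 == 7)))

Answer: let at 0 : (let u = 2 in (\v.u))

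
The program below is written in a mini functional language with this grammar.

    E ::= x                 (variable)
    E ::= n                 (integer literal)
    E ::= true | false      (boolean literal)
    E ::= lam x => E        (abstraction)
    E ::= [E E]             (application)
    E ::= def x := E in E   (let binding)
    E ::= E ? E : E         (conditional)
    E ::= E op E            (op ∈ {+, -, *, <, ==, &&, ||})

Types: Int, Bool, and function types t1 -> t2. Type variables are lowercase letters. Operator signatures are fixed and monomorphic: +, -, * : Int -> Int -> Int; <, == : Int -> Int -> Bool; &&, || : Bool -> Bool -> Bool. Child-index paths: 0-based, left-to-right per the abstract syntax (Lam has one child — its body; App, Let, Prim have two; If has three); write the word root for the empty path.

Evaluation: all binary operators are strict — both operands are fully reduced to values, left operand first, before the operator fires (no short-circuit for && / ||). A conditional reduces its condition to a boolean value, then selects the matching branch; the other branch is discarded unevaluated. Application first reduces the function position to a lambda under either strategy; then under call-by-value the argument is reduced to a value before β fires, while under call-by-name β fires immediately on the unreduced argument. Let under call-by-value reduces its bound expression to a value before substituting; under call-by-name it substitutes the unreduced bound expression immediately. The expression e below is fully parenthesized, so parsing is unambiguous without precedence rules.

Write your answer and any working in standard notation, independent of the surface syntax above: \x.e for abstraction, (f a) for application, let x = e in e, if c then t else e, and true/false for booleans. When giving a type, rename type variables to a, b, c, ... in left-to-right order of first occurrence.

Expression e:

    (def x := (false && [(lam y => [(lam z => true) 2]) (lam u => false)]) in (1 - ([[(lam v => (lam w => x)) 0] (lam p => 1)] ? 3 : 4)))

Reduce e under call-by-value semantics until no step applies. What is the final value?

Answer: -3

Trace:
step 0: (let x = (false && ((\y.((\z.true) 2)) (\u.false))) in (1 - (if (((\v.(\w.x)) 0) (\p.1)) then 3 else 4)))
step 1: [beta@0.1] (let x = (false && ((\z.true) 2)) in (1 - (if (((\v.(\w.x)) 0) (\p.1)) then 3 else 4)))
step 2: [beta@0.1] (let x = (false && true) in (1 - (if (((\v.(\w.x)) 0) (\p.1)) then 3 else 4)))
step 3: [delta@0] (let x = false in (1 - (if (((\v.(\w.x)) 0) (\p.1)) then 3 else 4)))
step 4: [let@root] (1 - (if (((\v.(\w.false)) 0) (\p.1)) then 3 else 4))
step 5: [beta@1.0.0] (1 - (if ((\w.false) (\p.1)) then 3 else 4))
step 6: [beta@1.0] (1 - (if false then 3 else 4))
step 7: [if@1] (1 - 4)
step 8: [delta@root] -3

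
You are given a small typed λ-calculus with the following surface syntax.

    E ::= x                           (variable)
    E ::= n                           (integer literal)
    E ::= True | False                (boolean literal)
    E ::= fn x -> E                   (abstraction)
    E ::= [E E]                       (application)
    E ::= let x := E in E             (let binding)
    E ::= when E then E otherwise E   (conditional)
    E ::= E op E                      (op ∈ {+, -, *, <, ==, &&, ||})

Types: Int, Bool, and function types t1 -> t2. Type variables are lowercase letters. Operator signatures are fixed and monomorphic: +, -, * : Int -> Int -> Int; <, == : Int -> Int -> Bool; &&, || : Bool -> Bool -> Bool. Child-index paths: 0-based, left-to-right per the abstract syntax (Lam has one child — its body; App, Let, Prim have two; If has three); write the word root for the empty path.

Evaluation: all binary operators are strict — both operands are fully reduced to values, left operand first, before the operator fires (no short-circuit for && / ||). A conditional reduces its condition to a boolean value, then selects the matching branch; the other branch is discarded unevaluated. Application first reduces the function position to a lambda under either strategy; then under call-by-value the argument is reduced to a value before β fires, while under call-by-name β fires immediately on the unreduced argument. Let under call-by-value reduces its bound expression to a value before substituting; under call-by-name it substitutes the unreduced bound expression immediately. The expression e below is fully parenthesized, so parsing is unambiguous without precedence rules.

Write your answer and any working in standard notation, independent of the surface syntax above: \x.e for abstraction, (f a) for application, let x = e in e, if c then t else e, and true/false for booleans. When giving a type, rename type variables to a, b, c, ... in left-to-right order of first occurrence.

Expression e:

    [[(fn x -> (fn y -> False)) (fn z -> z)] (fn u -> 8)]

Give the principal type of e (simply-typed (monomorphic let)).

Working:
\y._ : b -> Bool
\x._ : a -> b -> Bool
z : c
\z._ : c -> c
  unify a -> b -> Bool ~ (c -> c) -> d
  unify a ~ c -> c
  unify b -> Bool ~ d
_ _ : b -> Bool
\u._ : e -> Int
  unify b -> Bool ~ (e -> Int) -> f
  unify b ~ e -> Int
  unify Bool ~ f
_ _ : Bool

Answer: Bool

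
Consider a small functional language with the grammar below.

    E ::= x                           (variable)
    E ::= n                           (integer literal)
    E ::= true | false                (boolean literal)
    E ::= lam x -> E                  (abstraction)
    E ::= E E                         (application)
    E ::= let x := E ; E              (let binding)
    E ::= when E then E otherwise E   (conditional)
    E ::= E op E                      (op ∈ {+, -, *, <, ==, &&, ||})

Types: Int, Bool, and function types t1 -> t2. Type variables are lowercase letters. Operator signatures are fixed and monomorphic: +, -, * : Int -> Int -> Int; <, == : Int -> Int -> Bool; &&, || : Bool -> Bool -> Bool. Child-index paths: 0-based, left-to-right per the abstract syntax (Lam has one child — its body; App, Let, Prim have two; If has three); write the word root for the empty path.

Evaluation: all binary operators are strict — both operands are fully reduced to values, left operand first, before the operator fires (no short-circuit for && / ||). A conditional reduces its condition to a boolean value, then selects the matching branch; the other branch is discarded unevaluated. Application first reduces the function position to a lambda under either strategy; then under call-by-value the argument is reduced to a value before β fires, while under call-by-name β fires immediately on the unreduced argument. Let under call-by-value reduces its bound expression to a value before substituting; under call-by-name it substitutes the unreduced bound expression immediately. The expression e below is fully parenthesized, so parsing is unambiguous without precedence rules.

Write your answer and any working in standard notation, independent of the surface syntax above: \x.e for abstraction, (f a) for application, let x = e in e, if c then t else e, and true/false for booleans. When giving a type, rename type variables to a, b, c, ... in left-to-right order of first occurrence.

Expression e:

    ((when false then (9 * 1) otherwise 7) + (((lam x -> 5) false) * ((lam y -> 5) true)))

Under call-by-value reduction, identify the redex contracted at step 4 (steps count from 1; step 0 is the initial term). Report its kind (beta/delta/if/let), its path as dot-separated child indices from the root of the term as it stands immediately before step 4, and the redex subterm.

Trace:
step 0: ((if false then (9 * 1) else 7) + (((\x.5) false) * ((\y.5) true)))
step 1: [if@0] (7 + (((\x.5) false) * ((\y.5) true)))
step 2: [beta@1.0] (7 + (5 * ((\y.5) true)))
step 3: [beta@1.1] (7 + (5 * 5))
step 4: [delta@1] (7 + 25)

Answer: delta at 1 : (5 * 5)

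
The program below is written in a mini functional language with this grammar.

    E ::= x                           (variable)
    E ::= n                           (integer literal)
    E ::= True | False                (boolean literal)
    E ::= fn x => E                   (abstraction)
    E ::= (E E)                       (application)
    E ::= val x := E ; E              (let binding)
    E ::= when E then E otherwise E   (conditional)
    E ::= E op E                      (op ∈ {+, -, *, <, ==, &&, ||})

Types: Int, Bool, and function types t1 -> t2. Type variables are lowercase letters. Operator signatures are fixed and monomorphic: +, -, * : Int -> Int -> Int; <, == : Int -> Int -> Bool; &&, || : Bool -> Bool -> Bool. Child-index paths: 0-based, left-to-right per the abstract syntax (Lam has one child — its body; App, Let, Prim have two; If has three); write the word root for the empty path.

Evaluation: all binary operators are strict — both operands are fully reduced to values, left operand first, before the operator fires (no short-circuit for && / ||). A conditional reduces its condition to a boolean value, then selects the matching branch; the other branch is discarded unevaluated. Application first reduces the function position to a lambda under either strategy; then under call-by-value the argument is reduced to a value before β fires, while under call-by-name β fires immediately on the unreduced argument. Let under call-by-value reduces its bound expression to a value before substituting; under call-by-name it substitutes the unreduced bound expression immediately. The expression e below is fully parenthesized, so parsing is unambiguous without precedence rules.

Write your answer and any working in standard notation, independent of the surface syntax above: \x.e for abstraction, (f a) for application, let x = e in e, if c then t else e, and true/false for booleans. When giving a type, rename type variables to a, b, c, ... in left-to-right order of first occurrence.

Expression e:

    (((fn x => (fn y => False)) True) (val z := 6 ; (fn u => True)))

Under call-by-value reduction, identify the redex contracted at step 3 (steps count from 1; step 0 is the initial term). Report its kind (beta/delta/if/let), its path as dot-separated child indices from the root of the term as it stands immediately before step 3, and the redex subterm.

Answer: beta at root : ((\y.false) (\u.true))

Trace:
step 0: (((\x.(\y.false)) true) (let z = 6 in (\u.true)))
step 1: [beta@0] ((\y.false) (let z = 6 in (\u.true)))
step 2: [let@1] ((\y.false) (\u.true))
step 3: [beta@root] false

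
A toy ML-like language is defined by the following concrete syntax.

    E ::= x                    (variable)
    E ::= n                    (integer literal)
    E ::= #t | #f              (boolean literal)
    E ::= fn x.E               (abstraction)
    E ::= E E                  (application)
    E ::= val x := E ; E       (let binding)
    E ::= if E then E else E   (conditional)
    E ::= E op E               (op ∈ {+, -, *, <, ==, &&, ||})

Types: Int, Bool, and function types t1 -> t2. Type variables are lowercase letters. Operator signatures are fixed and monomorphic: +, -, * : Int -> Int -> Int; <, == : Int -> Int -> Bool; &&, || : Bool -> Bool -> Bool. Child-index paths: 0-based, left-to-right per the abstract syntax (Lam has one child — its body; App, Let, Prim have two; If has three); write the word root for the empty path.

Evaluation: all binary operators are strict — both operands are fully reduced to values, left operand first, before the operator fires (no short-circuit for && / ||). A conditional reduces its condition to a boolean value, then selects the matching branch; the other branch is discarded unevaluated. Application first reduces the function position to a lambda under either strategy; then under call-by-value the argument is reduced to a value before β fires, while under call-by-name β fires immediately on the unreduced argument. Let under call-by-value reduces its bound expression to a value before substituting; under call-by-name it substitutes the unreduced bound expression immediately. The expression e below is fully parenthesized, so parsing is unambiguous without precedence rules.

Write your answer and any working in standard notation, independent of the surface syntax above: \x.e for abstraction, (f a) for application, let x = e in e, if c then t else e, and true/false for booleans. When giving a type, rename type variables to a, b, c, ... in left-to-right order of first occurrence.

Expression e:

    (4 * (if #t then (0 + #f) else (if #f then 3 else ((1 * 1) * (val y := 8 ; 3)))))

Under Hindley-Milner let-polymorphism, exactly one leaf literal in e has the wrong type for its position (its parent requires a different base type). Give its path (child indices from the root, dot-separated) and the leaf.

Answer: 1.1.1 : false

Derivation:
  unify Int ~ Int
  unify Bool ~ Bool
  unify Int ~ Int
  unify Bool ~ Int
  FAIL: mismatch Bool ~ Int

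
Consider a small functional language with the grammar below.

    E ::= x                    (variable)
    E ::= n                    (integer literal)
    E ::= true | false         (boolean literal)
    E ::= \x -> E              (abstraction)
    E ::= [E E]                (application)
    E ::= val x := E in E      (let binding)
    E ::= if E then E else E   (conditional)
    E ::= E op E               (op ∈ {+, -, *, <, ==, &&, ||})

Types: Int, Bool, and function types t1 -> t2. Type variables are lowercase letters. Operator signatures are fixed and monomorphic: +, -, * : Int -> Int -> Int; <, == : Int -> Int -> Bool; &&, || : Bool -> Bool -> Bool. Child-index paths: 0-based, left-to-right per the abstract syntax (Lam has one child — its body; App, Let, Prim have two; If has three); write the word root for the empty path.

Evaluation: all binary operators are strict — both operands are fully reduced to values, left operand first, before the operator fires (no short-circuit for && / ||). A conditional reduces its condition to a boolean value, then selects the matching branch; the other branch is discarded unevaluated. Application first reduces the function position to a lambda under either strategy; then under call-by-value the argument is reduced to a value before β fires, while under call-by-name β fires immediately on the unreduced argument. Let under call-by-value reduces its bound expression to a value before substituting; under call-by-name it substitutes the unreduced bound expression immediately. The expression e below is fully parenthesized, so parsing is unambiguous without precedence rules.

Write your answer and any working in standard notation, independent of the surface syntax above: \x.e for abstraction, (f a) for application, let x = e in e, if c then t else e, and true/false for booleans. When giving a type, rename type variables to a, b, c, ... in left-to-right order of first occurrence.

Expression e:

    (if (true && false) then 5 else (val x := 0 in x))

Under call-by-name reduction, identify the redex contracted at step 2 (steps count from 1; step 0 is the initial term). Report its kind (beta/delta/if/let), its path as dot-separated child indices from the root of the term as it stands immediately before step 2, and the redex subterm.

Working:
step 0: (if (true && false) then 5 else (let x = 0 in x))
step 1: [delta@0] (if false then 5 else (let x = 0 in x))
step 2: [if@root] (let x = 0 in x)

Answer: if at root : (if false then 5 else (let x = 0 in x))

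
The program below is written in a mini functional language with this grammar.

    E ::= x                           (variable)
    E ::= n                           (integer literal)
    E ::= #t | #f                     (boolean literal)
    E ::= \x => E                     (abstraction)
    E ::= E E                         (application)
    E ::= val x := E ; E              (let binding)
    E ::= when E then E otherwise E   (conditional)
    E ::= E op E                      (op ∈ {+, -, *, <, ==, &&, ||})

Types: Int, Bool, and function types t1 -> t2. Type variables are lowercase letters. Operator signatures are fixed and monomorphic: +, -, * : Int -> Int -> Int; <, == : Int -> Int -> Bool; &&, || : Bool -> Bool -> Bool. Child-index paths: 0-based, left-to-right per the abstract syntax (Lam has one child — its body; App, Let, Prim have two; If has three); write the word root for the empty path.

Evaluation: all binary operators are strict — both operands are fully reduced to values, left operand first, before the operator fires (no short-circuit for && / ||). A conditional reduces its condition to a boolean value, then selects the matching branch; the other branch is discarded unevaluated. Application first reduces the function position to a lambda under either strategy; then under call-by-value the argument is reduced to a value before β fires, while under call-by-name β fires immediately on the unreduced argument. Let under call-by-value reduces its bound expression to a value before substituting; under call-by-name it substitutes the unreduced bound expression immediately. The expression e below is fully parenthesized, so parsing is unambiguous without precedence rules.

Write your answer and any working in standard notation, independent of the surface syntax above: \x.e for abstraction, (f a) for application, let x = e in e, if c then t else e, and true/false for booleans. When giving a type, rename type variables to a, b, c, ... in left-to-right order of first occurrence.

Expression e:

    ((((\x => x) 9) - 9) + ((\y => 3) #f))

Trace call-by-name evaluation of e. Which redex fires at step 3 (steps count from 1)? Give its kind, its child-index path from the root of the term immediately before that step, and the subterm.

Derivation:
step 0: ((((\x.x) 9) - 9) + ((\y.3) false))
step 1: [beta@0.0] ((9 - 9) + ((\y.3) false))
step 2: [delta@0] (0 + ((\y.3) false))
step 3: [beta@1] (0 + 3)

Answer: beta at 1 : ((\y.3) false)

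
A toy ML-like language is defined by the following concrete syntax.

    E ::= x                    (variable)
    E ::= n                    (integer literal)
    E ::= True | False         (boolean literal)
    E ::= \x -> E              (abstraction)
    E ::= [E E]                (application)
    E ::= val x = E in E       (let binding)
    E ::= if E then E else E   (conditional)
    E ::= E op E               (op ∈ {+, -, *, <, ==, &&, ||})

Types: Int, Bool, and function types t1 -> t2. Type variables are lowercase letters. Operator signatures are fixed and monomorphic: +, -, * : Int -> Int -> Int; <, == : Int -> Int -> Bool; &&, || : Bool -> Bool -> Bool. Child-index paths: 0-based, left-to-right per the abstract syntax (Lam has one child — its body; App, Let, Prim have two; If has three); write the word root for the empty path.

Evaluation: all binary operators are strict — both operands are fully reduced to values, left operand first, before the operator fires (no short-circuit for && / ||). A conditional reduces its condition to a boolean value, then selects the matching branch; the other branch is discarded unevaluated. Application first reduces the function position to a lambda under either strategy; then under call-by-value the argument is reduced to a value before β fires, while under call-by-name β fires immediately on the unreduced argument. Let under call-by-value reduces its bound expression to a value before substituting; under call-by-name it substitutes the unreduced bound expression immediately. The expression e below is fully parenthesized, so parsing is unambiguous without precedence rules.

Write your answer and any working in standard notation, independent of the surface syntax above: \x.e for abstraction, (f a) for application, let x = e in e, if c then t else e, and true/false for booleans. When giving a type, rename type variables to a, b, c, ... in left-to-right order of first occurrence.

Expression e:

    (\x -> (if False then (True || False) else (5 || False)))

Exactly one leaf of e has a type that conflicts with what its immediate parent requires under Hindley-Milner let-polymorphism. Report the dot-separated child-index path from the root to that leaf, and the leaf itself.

Answer: 0.2.0 : 5

Working:
  unify Bool ~ Bool
  unify Bool ~ Bool
  unify Bool ~ Bool
  unify Int ~ Bool
  FAIL: mismatch Int ~ Bool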